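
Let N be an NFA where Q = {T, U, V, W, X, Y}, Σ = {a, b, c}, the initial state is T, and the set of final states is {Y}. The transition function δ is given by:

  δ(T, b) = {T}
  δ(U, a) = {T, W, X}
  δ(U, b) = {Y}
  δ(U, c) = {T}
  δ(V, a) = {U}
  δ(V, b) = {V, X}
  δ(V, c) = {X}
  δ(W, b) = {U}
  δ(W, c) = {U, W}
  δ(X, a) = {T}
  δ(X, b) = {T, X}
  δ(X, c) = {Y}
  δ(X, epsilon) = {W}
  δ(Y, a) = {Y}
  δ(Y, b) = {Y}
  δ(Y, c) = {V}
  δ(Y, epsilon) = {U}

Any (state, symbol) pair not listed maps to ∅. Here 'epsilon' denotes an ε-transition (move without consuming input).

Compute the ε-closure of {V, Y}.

{U, V, Y}

Begin with {V, Y}.
ε-move Y → U; add U.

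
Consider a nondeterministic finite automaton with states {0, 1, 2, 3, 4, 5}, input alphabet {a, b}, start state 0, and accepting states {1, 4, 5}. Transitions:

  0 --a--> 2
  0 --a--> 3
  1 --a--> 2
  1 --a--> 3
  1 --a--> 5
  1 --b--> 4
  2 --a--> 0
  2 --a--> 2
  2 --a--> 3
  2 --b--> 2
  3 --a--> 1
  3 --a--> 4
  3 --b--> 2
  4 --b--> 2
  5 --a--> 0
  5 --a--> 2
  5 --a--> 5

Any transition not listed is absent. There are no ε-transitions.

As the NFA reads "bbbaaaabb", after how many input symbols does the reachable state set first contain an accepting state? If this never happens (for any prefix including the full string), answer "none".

none

Start in {0}.
Read 'b': 0→∅; now ∅.
The set is empty and remains empty for the remaining 8 symbols.
No reachable set along the way intersects F.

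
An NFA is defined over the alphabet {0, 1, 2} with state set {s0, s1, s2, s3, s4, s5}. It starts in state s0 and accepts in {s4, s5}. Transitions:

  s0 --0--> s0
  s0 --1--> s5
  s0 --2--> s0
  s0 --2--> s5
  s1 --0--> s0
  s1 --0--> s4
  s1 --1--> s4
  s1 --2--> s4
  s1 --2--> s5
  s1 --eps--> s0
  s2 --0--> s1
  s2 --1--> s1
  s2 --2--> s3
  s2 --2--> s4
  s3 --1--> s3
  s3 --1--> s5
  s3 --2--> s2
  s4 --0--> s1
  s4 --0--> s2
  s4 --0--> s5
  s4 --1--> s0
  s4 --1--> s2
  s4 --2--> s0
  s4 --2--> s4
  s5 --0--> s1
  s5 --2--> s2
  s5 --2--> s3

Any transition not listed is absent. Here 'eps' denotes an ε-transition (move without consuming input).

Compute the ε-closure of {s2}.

Begin with {s2}.
No ε-moves leave this set, so the closure equals the set itself.

{s2}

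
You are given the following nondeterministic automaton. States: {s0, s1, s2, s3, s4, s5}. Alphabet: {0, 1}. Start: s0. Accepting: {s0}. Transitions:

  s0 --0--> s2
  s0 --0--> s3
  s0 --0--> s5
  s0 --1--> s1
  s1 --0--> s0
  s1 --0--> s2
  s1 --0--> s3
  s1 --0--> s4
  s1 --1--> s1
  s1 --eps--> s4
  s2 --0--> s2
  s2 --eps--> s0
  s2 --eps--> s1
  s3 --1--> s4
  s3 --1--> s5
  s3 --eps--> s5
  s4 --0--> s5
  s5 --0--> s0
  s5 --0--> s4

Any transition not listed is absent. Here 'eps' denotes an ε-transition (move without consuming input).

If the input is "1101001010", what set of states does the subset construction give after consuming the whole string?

{s0, s1, s2, s3, s4, s5}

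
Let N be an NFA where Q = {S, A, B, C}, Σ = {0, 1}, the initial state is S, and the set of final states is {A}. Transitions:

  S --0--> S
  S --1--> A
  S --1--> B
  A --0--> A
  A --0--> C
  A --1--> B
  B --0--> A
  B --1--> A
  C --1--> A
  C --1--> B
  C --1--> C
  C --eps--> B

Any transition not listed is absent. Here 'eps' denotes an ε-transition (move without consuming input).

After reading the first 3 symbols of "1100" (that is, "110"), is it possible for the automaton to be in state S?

No

Start in {S}.
Read '1': {S} → {A, B}.
Read '1': {A, B} → {A, B}.
Read '0': {A, B} → {A, B, C}.
State S is not in {A, B, C}.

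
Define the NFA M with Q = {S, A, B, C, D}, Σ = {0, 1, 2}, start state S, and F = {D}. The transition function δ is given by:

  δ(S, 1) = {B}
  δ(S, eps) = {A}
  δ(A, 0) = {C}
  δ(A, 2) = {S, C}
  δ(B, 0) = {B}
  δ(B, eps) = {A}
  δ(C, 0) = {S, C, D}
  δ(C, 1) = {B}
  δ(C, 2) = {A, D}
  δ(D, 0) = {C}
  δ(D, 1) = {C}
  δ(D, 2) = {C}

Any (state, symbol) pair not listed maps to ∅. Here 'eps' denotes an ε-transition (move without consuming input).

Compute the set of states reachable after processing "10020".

{S, A, C, D}

Start: ε-closure({S}) = {S, A}.
Read '1': {S, A} → {A, B}.
Read '0': {A, B} → {A, B, C}.
Read '0': {A, B, C} → {S, A, B, C, D}.
Read '2': {S, A, B, C, D} → {S, A, C, D}.
Read '0': {S, A, C, D} → {S, A, C, D}.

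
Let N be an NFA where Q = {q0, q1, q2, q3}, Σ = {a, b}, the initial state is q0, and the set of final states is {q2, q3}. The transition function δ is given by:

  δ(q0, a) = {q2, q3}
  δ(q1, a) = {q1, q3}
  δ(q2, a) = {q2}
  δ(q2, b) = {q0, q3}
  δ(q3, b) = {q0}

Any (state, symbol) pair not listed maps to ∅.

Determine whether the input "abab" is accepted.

Yes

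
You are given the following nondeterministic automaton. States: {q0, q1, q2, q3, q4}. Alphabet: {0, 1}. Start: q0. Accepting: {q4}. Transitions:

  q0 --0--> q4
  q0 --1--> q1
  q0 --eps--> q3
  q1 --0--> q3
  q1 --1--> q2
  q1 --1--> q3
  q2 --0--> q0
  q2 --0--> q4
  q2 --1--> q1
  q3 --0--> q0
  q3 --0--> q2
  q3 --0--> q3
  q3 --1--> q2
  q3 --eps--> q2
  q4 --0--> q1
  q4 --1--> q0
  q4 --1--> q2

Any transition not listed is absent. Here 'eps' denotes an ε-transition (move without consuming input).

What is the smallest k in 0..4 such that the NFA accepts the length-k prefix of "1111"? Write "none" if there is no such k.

none

Start: ε-closure({q0}) = {q0, q2, q3}.
Read '1': q0→{q1}, q2→{q1}, q3→{q2}; now {q1, q2}.
Read '1': q1→{q2, q3}, q2→{q1}; now {q1, q2, q3}.
Read '1': q1→{q2, q3}, q2→{q1}, q3→{q2}; now {q1, q2, q3}.
Read '1': q1→{q2, q3}, q2→{q1}, q3→{q2}; now {q1, q2, q3}.
No reachable set along the way intersects F.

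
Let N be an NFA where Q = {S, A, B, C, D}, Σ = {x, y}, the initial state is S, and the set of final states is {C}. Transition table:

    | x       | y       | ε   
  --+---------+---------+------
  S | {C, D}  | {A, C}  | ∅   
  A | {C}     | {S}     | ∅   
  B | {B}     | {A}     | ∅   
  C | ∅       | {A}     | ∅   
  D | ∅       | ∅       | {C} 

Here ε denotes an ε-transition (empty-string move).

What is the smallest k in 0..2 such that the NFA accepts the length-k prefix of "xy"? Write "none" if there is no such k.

1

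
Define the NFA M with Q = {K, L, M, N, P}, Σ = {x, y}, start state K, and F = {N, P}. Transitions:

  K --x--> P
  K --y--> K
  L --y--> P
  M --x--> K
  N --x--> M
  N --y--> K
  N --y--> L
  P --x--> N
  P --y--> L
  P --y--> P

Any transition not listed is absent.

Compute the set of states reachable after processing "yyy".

{K}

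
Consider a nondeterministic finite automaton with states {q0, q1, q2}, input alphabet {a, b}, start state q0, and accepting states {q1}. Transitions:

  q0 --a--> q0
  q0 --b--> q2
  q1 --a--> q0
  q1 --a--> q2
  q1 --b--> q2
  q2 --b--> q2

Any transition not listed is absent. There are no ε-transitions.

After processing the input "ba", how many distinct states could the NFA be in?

Start in {q0}.
Read 'b': q0→{q2}; now {q2}.
Read 'a': q2→∅; now ∅.
That set has 0 states.

0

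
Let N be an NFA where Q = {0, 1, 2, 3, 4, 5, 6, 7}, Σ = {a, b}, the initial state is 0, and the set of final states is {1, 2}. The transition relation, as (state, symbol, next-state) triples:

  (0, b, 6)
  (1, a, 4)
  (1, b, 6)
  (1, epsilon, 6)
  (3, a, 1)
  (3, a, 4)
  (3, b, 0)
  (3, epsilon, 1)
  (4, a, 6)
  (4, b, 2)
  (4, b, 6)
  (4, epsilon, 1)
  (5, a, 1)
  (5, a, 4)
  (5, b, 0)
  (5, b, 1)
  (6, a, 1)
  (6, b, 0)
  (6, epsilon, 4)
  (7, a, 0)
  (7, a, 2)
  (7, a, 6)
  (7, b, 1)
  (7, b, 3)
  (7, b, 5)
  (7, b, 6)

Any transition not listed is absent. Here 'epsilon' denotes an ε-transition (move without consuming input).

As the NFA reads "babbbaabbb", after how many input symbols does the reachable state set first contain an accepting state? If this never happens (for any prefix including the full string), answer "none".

1

Start in {0}.
Read 'b': 0→{6}; union {6}; ε-closure = {1, 4, 6}.
None of the earlier sets intersect F, but {1, 4, 6} does.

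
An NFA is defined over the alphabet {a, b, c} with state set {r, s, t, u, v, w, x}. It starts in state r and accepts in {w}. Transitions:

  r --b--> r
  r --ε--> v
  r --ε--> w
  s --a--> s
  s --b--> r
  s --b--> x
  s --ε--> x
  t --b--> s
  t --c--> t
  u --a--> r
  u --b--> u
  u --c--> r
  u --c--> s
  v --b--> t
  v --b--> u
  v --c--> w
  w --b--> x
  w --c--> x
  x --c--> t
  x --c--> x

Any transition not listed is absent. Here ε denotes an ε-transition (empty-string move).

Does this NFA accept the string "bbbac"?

Yes

Start: ε-closure({r}) = {r, v, w}.
Read 'b': r→{r}, v→{t, u}, w→{x}; union {r, t, u, x}; ε-closure = {r, t, u, v, w, x}.
Read 'b': r→{r}, t→{s}, u→{u}, v→{t, u}, w→{x}, x→∅; union {r, s, t, u, x}; ε-closure = {r, s, t, u, v, w, x}.
Read 'b': r→{r}, s→{r, x}, t→{s}, u→{u}, v→{t, u}, w→{x}, x→∅; union {r, s, t, u, x}; ε-closure = {r, s, t, u, v, w, x}.
Read 'a': r→∅, s→{s}, t→∅, u→{r}, v→∅, w→∅, x→∅; union {r, s}; ε-closure = {r, s, v, w, x}.
Read 'c': r→∅, s→∅, v→{w}, w→{x}, x→{t, x}; now {t, w, x}.
The final set {t, w, x} contains the accepting state w.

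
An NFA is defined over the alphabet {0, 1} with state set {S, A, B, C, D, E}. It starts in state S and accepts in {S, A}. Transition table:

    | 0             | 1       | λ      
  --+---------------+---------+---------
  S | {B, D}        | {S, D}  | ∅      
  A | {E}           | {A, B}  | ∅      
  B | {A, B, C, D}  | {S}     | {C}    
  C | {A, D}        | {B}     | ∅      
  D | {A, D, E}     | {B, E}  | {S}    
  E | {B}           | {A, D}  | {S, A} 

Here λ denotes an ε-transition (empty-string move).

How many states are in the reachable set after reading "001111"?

Start in {S}.
Read '0': S→{B, D}; union {B, D}; ε-closure = {S, B, C, D}.
Read '0': S→{B, D}, B→{A, B, C, D}, C→{A, D}, D→{A, D, E}; union {A, B, C, D, E}; ε-closure = {S, A, B, C, D, E}.
Read '1': S→{S, D}, A→{A, B}, B→{S}, C→{B}, D→{B, E}, E→{A, D}; union {S, A, B, D, E}; ε-closure = {S, A, B, C, D, E}.
Read '1': S→{S, D}, A→{A, B}, B→{S}, C→{B}, D→{B, E}, E→{A, D}; union {S, A, B, D, E}; ε-closure = {S, A, B, C, D, E}.
Read '1': S→{S, D}, A→{A, B}, B→{S}, C→{B}, D→{B, E}, E→{A, D}; union {S, A, B, D, E}; ε-closure = {S, A, B, C, D, E}.
Read '1': S→{S, D}, A→{A, B}, B→{S}, C→{B}, D→{B, E}, E→{A, D}; union {S, A, B, D, E}; ε-closure = {S, A, B, C, D, E}.
That set has 6 states.

6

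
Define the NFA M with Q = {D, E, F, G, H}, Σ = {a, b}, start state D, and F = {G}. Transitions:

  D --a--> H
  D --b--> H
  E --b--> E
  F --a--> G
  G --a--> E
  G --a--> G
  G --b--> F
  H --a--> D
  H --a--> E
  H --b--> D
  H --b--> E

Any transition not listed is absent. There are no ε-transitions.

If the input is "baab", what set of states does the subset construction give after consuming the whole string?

{D, E}

Start in {D}.
Read 'b': {D} → {H}.
Read 'a': {H} → {D, E}.
Read 'a': {D, E} → {H}.
Read 'b': {H} → {D, E}.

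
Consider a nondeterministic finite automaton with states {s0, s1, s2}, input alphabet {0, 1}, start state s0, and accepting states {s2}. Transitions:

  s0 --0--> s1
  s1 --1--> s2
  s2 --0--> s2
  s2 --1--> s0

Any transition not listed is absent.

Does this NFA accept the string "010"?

Yes

Start in {s0}.
Read '0': s0→{s1}; now {s1}.
Read '1': s1→{s2}; now {s2}.
Read '0': s2→{s2}; now {s2}.
The final set {s2} contains the accepting state s2.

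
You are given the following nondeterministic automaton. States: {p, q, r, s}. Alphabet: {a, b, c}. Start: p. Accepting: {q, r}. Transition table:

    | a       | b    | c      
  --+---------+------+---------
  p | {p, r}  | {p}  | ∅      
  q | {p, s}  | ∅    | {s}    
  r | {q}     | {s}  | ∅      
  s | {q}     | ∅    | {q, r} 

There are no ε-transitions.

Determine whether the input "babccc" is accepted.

Yes

Start in {p}.
Read 'b': {p} → {p}.
Read 'a': {p} → {p, r}.
Read 'b': {p, r} → {p, s}.
Read 'c': {p, s} → {q, r}.
Read 'c': {q, r} → {s}.
Read 'c': {s} → {q, r}.
The final set {q, r} contains the accepting states q, r.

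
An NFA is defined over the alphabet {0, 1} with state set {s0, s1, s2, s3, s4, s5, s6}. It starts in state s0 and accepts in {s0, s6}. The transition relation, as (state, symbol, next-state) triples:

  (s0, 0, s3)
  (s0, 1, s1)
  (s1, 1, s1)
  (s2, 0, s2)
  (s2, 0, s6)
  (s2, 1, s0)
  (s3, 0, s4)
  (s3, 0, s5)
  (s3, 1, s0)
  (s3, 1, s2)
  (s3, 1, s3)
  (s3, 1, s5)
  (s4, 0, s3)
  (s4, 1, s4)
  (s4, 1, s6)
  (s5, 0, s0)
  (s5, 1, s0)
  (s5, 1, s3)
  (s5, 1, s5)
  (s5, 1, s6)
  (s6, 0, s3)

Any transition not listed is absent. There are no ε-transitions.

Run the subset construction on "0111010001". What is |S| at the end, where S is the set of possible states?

Start in {s0}.
Read '0': {s0} → {s3}.
Read '1': {s3} → {s0, s2, s3, s5}.
Read '1': {s0, s2, s3, s5} → {s0, s1, s2, s3, s5, s6}.
Read '1': {s0, s1, s2, s3, s5, s6} → {s0, s1, s2, s3, s5, s6}.
Read '0': {s0, s1, s2, s3, s5, s6} → {s0, s2, s3, s4, s5, s6}.
Read '1': {s0, s2, s3, s4, s5, s6} → {s0, s1, s2, s3, s4, s5, s6}.
Read '0': {s0, s1, s2, s3, s4, s5, s6} → {s0, s2, s3, s4, s5, s6}.
Read '0': {s0, s2, s3, s4, s5, s6} → {s0, s2, s3, s4, s5, s6}.
Read '0': {s0, s2, s3, s4, s5, s6} → {s0, s2, s3, s4, s5, s6}.
Read '1': {s0, s2, s3, s4, s5, s6} → {s0, s1, s2, s3, s4, s5, s6}.
That set has 7 states.

7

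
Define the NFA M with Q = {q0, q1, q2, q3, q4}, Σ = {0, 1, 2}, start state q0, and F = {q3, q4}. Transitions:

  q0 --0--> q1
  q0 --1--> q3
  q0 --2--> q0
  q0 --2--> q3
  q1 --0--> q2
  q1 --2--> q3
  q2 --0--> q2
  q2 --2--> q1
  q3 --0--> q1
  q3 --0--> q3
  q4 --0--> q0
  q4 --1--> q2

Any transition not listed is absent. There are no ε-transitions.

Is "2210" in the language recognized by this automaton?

Yes

Start in {q0}.
Read '2': q0→{q0, q3}; now {q0, q3}.
Read '2': q0→{q0, q3}, q3→∅; now {q0, q3}.
Read '1': q0→{q3}, q3→∅; now {q3}.
Read '0': q3→{q1, q3}; now {q1, q3}.
The final set {q1, q3} contains the accepting state q3.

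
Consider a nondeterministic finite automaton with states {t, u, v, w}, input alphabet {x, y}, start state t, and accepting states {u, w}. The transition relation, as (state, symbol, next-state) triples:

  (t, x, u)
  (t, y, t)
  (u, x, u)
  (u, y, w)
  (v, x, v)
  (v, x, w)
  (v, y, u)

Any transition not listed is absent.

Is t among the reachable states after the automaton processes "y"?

Start in {t}.
Read 'y': {t} → {t}.
State t is in {t}.

Yes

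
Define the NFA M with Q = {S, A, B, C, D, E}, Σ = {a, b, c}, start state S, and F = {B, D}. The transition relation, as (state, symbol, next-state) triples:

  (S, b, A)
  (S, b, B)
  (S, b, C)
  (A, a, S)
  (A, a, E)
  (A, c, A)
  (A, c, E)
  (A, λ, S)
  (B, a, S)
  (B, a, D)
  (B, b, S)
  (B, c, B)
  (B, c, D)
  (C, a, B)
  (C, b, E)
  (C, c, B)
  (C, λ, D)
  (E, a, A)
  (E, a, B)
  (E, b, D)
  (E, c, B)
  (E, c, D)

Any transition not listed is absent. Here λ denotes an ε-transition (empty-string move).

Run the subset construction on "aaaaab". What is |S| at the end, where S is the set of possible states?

0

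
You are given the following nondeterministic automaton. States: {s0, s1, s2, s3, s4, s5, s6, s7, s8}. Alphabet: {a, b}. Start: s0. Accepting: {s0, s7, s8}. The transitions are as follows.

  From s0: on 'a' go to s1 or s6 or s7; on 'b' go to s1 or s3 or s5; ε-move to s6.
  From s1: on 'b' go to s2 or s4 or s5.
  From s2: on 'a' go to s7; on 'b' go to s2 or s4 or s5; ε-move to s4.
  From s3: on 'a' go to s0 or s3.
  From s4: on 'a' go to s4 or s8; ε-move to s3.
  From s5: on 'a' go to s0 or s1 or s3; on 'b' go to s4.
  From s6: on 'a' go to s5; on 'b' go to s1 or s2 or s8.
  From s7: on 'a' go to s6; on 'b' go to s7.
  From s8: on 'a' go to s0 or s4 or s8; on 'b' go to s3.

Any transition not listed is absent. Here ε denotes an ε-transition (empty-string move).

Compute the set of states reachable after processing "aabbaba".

{s0, s1, s3, s4, s6, s7, s8}

Start: ε-closure({s0}) = {s0, s6}.
Read 'a': {s0, s6} → {s1, s5, s6, s7}.
Read 'a': {s1, s5, s6, s7} → {s0, s1, s3, s5, s6}.
Read 'b': {s0, s1, s3, s5, s6} → {s1, s2, s3, s4, s5, s8}.
Read 'b': {s1, s2, s3, s4, s5, s8} → {s2, s3, s4, s5}.
Read 'a': {s2, s3, s4, s5} → {s0, s1, s3, s4, s6, s7, s8}.
Read 'b': {s0, s1, s3, s4, s6, s7, s8} → {s1, s2, s3, s4, s5, s7, s8}.
Read 'a': {s1, s2, s3, s4, s5, s7, s8} → {s0, s1, s3, s4, s6, s7, s8}.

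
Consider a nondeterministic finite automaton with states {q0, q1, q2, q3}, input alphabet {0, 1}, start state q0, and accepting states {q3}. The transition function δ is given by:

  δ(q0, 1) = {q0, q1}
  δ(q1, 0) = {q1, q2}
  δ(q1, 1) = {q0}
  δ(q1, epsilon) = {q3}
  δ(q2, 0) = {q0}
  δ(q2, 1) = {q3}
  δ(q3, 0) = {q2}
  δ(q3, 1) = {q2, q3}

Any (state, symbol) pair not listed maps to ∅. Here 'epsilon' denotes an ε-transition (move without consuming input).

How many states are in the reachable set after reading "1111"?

4

Start in {q0}.
Read '1': q0→{q0, q1}; union {q0, q1}; ε-closure = {q0, q1, q3}.
Read '1': q0→{q0, q1}, q1→{q0}, q3→{q2, q3}; now {q0, q1, q2, q3}.
Read '1': q0→{q0, q1}, q1→{q0}, q2→{q3}, q3→{q2, q3}; now {q0, q1, q2, q3}.
Read '1': q0→{q0, q1}, q1→{q0}, q2→{q3}, q3→{q2, q3}; now {q0, q1, q2, q3}.
That set has 4 states.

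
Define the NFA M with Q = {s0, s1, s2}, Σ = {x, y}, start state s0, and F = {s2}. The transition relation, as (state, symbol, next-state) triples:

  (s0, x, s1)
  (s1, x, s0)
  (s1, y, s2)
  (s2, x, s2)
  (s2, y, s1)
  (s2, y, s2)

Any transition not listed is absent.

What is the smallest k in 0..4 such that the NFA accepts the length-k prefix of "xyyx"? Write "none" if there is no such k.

Start in {s0}.
Read 'x': {s0} → {s1}.
Read 'y': {s1} → {s2}.
None of the earlier sets intersect F, but {s2} does.

2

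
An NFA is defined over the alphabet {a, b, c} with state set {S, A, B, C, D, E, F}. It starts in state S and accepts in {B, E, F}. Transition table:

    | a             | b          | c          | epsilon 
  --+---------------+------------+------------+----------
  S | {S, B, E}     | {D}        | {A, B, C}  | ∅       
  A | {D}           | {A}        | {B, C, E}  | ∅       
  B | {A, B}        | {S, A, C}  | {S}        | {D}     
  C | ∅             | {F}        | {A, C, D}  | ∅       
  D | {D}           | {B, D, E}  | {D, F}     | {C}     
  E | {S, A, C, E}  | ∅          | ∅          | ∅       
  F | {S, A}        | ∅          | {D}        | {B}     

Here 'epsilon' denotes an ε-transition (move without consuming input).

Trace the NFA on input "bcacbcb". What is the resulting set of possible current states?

{S, A, B, C, D, E, F}

Start in {S}.
Read 'b': {S} → {C, D}.
Read 'c': {C, D} → {A, B, C, D, F}.
Read 'a': {A, B, C, D, F} → {S, A, B, C, D}.
Read 'c': {S, A, B, C, D} → {S, A, B, C, D, E, F}.
Read 'b': {S, A, B, C, D, E, F} → {S, A, B, C, D, E, F}.
Read 'c': {S, A, B, C, D, E, F} → {S, A, B, C, D, E, F}.
Read 'b': {S, A, B, C, D, E, F} → {S, A, B, C, D, E, F}.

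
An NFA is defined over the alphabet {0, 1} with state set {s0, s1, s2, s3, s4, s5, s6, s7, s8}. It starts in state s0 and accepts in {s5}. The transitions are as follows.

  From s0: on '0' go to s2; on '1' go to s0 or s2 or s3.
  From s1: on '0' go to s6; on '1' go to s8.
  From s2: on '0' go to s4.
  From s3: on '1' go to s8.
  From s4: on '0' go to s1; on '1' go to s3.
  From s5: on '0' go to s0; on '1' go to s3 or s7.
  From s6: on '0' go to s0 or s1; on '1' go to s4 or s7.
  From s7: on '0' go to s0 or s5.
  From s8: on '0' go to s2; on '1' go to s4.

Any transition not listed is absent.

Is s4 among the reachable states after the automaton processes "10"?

Start in {s0}.
Read '1': s0→{s0, s2, s3}; now {s0, s2, s3}.
Read '0': s0→{s2}, s2→{s4}, s3→∅; now {s2, s4}.
State s4 is in {s2, s4}.

Yes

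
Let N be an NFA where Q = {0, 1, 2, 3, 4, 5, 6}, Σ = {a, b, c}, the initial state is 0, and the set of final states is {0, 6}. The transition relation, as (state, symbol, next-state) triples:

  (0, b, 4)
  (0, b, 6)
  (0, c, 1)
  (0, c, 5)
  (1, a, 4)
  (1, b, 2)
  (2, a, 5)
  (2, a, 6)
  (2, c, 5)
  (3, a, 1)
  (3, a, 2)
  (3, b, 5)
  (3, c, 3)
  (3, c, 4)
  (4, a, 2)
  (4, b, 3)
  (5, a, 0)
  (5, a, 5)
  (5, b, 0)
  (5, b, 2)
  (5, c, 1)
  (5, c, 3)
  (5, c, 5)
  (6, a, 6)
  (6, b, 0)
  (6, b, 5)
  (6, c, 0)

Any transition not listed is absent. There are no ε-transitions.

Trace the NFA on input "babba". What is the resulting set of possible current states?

Start in {0}.
Read 'b': 0→{4, 6}; now {4, 6}.
Read 'a': 4→{2}, 6→{6}; now {2, 6}.
Read 'b': 2→∅, 6→{0, 5}; now {0, 5}.
Read 'b': 0→{4, 6}, 5→{0, 2}; now {0, 2, 4, 6}.
Read 'a': 0→∅, 2→{5, 6}, 4→{2}, 6→{6}; now {2, 5, 6}.

{2, 5, 6}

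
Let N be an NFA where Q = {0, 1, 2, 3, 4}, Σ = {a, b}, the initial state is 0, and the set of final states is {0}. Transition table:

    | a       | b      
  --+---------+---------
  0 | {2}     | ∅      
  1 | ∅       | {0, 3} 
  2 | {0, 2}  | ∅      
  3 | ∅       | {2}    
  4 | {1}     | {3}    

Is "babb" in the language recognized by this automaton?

Start in {0}.
Read 'b': {0} → ∅.
The set is empty and remains empty for the remaining 3 symbols.
The final set ∅ contains no accepting state.

No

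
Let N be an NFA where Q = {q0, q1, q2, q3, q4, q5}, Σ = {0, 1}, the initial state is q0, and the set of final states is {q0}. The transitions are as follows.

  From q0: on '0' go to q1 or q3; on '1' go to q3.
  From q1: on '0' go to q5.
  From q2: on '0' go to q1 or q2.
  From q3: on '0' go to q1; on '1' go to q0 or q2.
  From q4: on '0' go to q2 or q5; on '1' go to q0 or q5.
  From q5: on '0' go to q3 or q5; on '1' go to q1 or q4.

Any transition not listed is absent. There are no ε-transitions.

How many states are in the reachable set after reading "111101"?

Start in {q0}.
Read '1': {q0} → {q3}.
Read '1': {q3} → {q0, q2}.
Read '1': {q0, q2} → {q3}.
Read '1': {q3} → {q0, q2}.
Read '0': {q0, q2} → {q1, q2, q3}.
Read '1': {q1, q2, q3} → {q0, q2}.
That set has 2 states.

2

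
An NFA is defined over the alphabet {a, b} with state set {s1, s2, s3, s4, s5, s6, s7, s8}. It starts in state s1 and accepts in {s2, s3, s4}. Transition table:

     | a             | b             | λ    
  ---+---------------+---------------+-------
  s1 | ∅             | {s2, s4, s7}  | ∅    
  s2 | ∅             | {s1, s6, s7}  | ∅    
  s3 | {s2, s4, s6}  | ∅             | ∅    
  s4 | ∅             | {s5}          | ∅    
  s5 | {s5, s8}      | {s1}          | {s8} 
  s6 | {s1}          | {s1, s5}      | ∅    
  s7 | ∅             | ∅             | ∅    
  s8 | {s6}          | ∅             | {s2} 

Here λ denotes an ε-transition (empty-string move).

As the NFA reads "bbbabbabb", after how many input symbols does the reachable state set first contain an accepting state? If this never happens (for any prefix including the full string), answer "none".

1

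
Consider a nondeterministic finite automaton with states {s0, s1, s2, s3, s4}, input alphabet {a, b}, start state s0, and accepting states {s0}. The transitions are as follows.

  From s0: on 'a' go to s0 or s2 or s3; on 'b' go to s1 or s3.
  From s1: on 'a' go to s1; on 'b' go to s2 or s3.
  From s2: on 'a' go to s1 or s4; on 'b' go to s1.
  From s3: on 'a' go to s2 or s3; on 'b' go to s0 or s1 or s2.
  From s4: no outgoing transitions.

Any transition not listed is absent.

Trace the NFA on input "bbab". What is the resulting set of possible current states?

Start in {s0}.
Read 'b': s0→{s1, s3}; now {s1, s3}.
Read 'b': s1→{s2, s3}, s3→{s0, s1, s2}; now {s0, s1, s2, s3}.
Read 'a': s0→{s0, s2, s3}, s1→{s1}, s2→{s1, s4}, s3→{s2, s3}; now {s0, s1, s2, s3, s4}.
Read 'b': s0→{s1, s3}, s1→{s2, s3}, s2→{s1}, s3→{s0, s1, s2}, s4→∅; now {s0, s1, s2, s3}.

{s0, s1, s2, s3}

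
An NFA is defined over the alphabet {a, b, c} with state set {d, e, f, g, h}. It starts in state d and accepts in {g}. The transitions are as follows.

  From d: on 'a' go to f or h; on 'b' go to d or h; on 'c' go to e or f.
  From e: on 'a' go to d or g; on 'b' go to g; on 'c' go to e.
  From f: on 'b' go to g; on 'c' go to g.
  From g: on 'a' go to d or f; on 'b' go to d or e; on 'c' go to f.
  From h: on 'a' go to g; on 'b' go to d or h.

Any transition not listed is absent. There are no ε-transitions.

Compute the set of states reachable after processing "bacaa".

Start in {d}.
Read 'b': d→{d, h}; now {d, h}.
Read 'a': d→{f, h}, h→{g}; now {f, g, h}.
Read 'c': f→{g}, g→{f}, h→∅; now {f, g}.
Read 'a': f→∅, g→{d, f}; now {d, f}.
Read 'a': d→{f, h}, f→∅; now {f, h}.

{f, h}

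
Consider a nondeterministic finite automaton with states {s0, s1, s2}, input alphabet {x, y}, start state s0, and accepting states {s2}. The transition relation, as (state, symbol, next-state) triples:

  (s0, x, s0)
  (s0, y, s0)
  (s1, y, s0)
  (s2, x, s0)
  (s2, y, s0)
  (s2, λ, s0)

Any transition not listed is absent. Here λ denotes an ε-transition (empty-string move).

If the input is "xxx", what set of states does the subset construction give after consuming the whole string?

Start in {s0}.
Read 'x': s0→{s0}; now {s0}.
Read 'x': s0→{s0}; now {s0}.
Read 'x': s0→{s0}; now {s0}.

{s0}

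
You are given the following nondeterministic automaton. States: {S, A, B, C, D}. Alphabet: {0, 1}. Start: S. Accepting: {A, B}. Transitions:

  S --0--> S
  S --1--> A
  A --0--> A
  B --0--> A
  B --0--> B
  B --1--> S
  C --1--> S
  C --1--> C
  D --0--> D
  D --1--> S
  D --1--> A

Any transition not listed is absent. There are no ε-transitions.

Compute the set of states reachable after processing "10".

{A}

Start in {S}.
Read '1': {S} → {A}.
Read '0': {A} → {A}.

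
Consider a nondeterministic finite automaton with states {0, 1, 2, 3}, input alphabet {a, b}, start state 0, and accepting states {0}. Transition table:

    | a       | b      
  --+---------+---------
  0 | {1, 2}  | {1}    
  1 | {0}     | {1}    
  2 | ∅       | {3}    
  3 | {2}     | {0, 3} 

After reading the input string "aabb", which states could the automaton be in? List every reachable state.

{1}

Start in {0}.
Read 'a': 0→{1, 2}; now {1, 2}.
Read 'a': 1→{0}, 2→∅; now {0}.
Read 'b': 0→{1}; now {1}.
Read 'b': 1→{1}; now {1}.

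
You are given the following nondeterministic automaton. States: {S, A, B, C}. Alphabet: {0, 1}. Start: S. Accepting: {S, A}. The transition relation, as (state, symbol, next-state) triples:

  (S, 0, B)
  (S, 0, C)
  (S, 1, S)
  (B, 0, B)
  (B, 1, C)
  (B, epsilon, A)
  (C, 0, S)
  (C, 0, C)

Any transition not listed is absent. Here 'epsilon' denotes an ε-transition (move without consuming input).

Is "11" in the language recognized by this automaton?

Yes

Start in {S}.
Read '1': S→{S}; now {S}.
Read '1': S→{S}; now {S}.
The final set {S} contains the accepting state S.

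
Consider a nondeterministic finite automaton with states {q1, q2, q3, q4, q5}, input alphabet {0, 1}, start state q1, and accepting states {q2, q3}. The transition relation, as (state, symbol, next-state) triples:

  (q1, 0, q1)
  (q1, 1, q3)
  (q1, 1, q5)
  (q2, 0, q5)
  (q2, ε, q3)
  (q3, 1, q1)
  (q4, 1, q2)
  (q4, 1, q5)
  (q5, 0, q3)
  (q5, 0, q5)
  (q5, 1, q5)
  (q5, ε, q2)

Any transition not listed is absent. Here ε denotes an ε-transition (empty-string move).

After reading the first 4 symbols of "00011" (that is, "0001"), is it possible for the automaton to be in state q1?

No

Start in {q1}.
Read '0': q1→{q1}; now {q1}.
Read '0': q1→{q1}; now {q1}.
Read '0': q1→{q1}; now {q1}.
Read '1': q1→{q3, q5}; union {q3, q5}; ε-closure = {q2, q3, q5}.
State q1 is not in {q2, q3, q5}.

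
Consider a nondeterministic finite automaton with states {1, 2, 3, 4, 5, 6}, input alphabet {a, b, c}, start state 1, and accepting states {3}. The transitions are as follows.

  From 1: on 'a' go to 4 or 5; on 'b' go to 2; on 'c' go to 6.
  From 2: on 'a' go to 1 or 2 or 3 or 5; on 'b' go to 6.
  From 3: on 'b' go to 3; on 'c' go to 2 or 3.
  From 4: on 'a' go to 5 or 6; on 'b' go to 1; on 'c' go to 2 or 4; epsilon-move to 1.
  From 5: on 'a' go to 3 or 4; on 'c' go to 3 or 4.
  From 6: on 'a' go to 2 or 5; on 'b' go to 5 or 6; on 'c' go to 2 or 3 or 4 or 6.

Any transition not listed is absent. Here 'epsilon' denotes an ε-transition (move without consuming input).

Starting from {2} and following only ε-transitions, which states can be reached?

Begin with {2}.
No ε-moves leave this set, so the closure equals the set itself.

{2}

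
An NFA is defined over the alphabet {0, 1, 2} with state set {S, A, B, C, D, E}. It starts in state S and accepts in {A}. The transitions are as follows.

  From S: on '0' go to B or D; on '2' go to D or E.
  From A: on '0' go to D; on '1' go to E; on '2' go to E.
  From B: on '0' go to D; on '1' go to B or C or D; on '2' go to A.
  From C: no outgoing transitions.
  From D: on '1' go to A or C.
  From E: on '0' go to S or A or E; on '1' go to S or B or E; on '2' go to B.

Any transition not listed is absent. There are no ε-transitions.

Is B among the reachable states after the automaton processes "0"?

Start in {S}.
Read '0': S→{B, D}; now {B, D}.
State B is in {B, D}.

Yes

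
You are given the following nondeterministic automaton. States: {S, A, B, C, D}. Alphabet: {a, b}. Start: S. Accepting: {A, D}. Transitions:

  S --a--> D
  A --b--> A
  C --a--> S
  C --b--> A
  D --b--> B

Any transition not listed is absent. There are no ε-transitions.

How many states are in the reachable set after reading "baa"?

Start in {S}.
Read 'b': {S} → ∅.
The set is empty and remains empty for the remaining 2 symbols.
That set has 0 states.

0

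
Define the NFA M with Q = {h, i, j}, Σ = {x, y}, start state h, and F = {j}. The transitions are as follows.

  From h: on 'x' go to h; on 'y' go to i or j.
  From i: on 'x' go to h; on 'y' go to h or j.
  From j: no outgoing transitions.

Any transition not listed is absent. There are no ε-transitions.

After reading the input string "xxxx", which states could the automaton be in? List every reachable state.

{h}

Start in {h}.
Read 'x': {h} → {h}.
Read 'x': {h} → {h}.
Read 'x': {h} → {h}.
Read 'x': {h} → {h}.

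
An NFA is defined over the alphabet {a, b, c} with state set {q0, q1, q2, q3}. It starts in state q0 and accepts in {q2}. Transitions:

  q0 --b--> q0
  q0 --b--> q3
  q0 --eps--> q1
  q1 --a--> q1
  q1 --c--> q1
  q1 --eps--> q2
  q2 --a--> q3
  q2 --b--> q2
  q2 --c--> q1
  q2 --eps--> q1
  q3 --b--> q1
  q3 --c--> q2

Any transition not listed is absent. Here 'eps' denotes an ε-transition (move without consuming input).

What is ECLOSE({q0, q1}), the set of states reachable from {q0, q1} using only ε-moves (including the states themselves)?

{q0, q1, q2}

Begin with {q0, q1}.
ε-move q1 → q2; add q2.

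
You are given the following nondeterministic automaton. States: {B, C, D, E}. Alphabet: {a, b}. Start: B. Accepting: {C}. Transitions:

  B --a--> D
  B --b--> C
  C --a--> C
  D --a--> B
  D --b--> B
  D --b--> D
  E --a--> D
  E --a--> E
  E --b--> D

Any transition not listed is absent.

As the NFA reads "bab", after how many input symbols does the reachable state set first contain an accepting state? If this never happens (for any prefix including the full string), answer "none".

1

Start in {B}.
Read 'b': B→{C}; now {C}.
None of the earlier sets intersect F, but {C} does.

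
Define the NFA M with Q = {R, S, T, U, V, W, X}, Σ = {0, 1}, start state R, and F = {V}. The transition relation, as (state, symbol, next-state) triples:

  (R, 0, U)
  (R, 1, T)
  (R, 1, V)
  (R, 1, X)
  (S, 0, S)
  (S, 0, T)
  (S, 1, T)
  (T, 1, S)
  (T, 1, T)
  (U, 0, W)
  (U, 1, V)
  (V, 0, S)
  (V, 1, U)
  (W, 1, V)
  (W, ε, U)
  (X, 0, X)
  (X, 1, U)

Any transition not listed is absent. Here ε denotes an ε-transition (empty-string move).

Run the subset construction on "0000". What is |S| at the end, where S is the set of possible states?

2

Start in {R}.
Read '0': R→{U}; now {U}.
Read '0': U→{W}; union {W}; ε-closure = {U, W}.
Read '0': U→{W}, W→∅; union {W}; ε-closure = {U, W}.
Read '0': U→{W}, W→∅; union {W}; ε-closure = {U, W}.
That set has 2 states.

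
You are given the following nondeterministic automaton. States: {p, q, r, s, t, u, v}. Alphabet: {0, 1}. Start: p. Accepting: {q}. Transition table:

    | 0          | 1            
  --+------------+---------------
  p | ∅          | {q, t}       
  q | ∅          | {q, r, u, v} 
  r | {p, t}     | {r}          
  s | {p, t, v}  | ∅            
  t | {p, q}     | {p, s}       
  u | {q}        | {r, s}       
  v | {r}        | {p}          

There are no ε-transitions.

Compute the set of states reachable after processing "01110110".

Start in {p}.
Read '0': p→∅; now ∅.
The set is empty and remains empty for the remaining 7 symbols.

∅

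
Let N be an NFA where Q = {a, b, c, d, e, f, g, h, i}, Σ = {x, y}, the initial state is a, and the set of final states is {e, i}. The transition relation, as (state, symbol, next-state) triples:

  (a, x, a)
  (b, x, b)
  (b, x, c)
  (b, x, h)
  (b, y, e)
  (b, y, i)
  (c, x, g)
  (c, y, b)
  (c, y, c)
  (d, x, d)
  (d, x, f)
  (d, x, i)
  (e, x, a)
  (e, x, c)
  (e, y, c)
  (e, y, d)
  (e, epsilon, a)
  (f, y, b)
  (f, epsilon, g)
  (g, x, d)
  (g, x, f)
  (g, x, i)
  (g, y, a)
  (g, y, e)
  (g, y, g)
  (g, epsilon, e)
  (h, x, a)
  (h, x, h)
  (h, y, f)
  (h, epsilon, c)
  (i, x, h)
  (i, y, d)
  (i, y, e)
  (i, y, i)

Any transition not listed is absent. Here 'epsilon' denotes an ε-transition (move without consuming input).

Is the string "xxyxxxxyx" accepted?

No

Start in {a}.
Read 'x': a→{a}; now {a}.
Read 'x': a→{a}; now {a}.
Read 'y': a→∅; now ∅.
The set is empty and remains empty for the remaining 6 symbols.
The final set ∅ contains no accepting state.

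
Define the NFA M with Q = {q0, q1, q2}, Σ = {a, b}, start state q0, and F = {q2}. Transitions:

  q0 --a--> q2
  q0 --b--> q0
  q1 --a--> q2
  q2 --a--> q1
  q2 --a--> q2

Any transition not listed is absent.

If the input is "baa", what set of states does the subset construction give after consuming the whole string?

{q1, q2}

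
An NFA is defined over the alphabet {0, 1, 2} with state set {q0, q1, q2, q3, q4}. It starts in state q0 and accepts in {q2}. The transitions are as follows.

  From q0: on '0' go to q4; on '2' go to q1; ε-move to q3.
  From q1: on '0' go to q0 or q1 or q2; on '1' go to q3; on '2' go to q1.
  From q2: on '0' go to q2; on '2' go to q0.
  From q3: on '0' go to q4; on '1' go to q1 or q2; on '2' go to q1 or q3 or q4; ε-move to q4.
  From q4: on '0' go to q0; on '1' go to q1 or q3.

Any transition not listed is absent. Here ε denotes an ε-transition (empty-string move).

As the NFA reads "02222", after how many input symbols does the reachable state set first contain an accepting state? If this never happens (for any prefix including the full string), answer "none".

none

Start: ε-closure({q0}) = {q0, q3, q4}.
Read '0': {q0, q3, q4} → {q0, q3, q4}.
Read '2': {q0, q3, q4} → {q1, q3, q4}.
Read '2': {q1, q3, q4} → {q1, q3, q4}.
Read '2': {q1, q3, q4} → {q1, q3, q4}.
Read '2': {q1, q3, q4} → {q1, q3, q4}.
No reachable set along the way intersects F.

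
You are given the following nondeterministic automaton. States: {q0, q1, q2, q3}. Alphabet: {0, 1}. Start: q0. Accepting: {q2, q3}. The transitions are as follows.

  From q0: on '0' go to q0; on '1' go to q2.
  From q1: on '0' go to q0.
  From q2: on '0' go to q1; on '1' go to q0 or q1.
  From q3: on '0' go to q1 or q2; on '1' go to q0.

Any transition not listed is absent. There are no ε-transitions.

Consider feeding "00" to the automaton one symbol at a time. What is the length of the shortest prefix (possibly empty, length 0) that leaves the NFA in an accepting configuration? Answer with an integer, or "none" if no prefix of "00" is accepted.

Start in {q0}.
Read '0': q0→{q0}; now {q0}.
Read '0': q0→{q0}; now {q0}.
No reachable set along the way intersects F.

none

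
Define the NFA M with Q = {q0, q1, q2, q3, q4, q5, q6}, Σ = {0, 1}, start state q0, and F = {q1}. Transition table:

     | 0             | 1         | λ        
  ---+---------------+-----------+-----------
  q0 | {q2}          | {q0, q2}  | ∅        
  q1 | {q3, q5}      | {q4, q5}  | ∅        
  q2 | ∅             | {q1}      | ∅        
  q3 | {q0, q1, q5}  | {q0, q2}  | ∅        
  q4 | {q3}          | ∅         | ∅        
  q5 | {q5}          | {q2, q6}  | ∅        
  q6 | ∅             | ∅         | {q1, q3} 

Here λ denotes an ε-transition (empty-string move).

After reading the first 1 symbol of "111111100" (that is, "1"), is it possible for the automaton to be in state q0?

Yes

Start in {q0}.
Read '1': {q0} → {q0, q2}.
State q0 is in {q0, q2}.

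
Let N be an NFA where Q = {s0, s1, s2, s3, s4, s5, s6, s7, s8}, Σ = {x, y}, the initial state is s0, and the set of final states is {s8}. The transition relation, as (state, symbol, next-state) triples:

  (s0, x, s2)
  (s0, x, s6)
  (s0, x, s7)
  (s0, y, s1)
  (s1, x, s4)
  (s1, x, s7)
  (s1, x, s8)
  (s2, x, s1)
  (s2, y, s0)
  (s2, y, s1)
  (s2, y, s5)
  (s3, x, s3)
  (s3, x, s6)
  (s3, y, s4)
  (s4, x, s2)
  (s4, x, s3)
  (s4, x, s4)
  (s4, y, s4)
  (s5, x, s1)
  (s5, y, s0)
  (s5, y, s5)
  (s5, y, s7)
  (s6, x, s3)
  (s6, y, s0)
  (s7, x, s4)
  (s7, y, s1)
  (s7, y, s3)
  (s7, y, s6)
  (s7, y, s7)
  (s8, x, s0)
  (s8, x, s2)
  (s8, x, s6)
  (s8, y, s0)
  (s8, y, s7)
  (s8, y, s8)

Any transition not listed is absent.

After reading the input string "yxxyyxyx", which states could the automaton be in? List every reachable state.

Start in {s0}.
Read 'y': s0→{s1}; now {s1}.
Read 'x': s1→{s4, s7, s8}; now {s4, s7, s8}.
Read 'x': s4→{s2, s3, s4}, s7→{s4}, s8→{s0, s2, s6}; now {s0, s2, s3, s4, s6}.
Read 'y': s0→{s1}, s2→{s0, s1, s5}, s3→{s4}, s4→{s4}, s6→{s0}; now {s0, s1, s4, s5}.
Read 'y': s0→{s1}, s1→∅, s4→{s4}, s5→{s0, s5, s7}; now {s0, s1, s4, s5, s7}.
Read 'x': s0→{s2, s6, s7}, s1→{s4, s7, s8}, s4→{s2, s3, s4}, s5→{s1}, s7→{s4}; now {s1, s2, s3, s4, s6, s7, s8}.
Read 'y': s1→∅, s2→{s0, s1, s5}, s3→{s4}, s4→{s4}, s6→{s0}, s7→{s1, s3, s6, s7}, s8→{s0, s7, s8}; now {s0, s1, s3, s4, s5, s6, s7, s8}.
Read 'x': s0→{s2, s6, s7}, s1→{s4, s7, s8}, s3→{s3, s6}, s4→{s2, s3, s4}, s5→{s1}, s6→{s3}, s7→{s4}, s8→{s0, s2, s6}; now {s0, s1, s2, s3, s4, s6, s7, s8}.

{s0, s1, s2, s3, s4, s6, s7, s8}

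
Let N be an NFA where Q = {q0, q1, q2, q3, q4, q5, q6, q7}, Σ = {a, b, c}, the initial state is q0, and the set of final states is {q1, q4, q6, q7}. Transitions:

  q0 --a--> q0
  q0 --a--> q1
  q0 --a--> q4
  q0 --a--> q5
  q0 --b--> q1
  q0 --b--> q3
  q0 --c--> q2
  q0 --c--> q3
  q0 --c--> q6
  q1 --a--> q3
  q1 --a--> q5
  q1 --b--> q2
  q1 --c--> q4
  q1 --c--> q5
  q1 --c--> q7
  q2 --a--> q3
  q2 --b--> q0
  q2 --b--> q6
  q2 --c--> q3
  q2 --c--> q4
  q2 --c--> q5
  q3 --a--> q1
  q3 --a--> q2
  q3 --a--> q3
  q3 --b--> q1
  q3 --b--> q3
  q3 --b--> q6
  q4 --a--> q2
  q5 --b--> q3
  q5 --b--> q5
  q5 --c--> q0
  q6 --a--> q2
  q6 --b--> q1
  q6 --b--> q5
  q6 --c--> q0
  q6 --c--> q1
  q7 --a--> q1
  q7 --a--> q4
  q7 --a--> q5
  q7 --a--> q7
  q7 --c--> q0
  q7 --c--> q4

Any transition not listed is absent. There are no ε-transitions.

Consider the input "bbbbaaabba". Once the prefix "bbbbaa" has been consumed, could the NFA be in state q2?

Yes

Start in {q0}.
Read 'b': q0→{q1, q3}; now {q1, q3}.
Read 'b': q1→{q2}, q3→{q1, q3, q6}; now {q1, q2, q3, q6}.
Read 'b': q1→{q2}, q2→{q0, q6}, q3→{q1, q3, q6}, q6→{q1, q5}; now {q0, q1, q2, q3, q5, q6}.
Read 'b': q0→{q1, q3}, q1→{q2}, q2→{q0, q6}, q3→{q1, q3, q6}, q5→{q3, q5}, q6→{q1, q5}; now {q0, q1, q2, q3, q5, q6}.
Read 'a': q0→{q0, q1, q4, q5}, q1→{q3, q5}, q2→{q3}, q3→{q1, q2, q3}, q5→∅, q6→{q2}; now {q0, q1, q2, q3, q4, q5}.
Read 'a': q0→{q0, q1, q4, q5}, q1→{q3, q5}, q2→{q3}, q3→{q1, q2, q3}, q4→{q2}, q5→∅; now {q0, q1, q2, q3, q4, q5}.
State q2 is in {q0, q1, q2, q3, q4, q5}.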